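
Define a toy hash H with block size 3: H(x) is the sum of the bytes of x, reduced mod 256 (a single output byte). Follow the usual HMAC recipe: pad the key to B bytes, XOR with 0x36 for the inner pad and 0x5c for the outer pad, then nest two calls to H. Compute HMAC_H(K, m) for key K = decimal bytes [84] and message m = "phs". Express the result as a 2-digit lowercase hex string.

d9

Key decimal bytes [84] = 54 is 1 byte ≤ B = 3; zero-pad to 3 bytes: K' = 54 00 00.
K' ⊕ ipad = 62 36 36.  K' ⊕ opad = 08 5c 5c.
Inner input = (K'⊕ipad) ∥ m = 62 36 36 ∥ 70 68 73.
Inner hash: sum = 98+54+54+112+104+115 = 537; mod 256 = 25 → 19.
Outer input = (K'⊕opad) ∥ inner = 08 5c 5c ∥ 19.
Outer hash (tag): sum = 8+92+92+25 = 217 → d9.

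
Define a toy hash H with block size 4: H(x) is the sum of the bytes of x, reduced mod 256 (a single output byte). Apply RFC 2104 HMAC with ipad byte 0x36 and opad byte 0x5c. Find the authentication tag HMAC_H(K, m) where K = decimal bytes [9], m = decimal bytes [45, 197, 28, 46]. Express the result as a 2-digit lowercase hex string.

86

Key decimal bytes [9] = 09 is 1 byte ≤ B = 4; zero-pad to 4 bytes: K' = 09 00 00 00.
K' ⊕ ipad = 3f 36 36 36.  K' ⊕ opad = 55 5c 5c 5c.
Inner input = (K'⊕ipad) ∥ m = 3f 36 36 36 ∥ 2d c5 1c 2e.
Inner hash: sum = 63+54+54+54+45+197+28+46 = 541; mod 256 = 29 → 1d.
Outer input = (K'⊕opad) ∥ inner = 55 5c 5c 5c ∥ 1d.
Outer hash (tag): sum = 85+92+92+92+29 = 390; mod 256 = 134 → 86.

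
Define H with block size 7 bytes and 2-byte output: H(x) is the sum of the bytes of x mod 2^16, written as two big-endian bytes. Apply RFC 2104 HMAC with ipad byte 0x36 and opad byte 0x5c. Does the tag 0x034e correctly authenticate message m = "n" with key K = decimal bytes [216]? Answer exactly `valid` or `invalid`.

valid

Key decimal bytes [216] = d8 is 1 byte ≤ B = 7; zero-pad to 7 bytes: K' = d8 00 00 00 00 00 00.
K' ⊕ ipad = ee 36 36 36 36 36 36; K' ⊕ opad = 84 5c 5c 5c 5c 5c 5c.
Inner hash: sum = 238+54+54+54+54+54+54+110 = 672 → 02 a0.
Outer hash (recomputed tag): sum = 132+92+92+92+92+92+92+2+160 = 846 → 03 4e.
Recomputed tag = 034e; claimed = 034e → match.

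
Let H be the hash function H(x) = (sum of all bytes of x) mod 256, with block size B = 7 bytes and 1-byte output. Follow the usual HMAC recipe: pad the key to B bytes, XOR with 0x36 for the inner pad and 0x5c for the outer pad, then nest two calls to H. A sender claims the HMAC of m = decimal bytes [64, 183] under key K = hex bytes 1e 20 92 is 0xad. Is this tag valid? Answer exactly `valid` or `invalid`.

Key hex bytes 1e 20 92 is 3 bytes ≤ B = 7; zero-pad to 7 bytes: K' = 1e 20 92 00 00 00 00.
K' ⊕ ipad = 28 16 a4 36 36 36 36; K' ⊕ opad = 42 7c ce 5c 5c 5c 5c.
Inner hash: sum = 40+22+164+54+54+54+54+64+183 = 689; mod 256 = 177 → b1.
Outer hash (recomputed tag): sum = 66+124+206+92+92+92+92+177 = 941; mod 256 = 173 → ad.
Recomputed tag = ad; claimed = ad → match.

valid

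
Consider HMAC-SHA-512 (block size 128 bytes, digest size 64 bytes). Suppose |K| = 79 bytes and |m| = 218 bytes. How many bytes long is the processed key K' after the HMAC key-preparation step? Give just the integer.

128

Key is 79 ≤ 128 bytes, zero-padded: |K'| = 128.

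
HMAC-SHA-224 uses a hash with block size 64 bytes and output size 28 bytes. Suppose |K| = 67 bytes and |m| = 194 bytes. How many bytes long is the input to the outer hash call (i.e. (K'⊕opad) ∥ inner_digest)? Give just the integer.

92

Key is 67 > 64 bytes, so it is hashed to 28 bytes then zero-padded to 64: |K'| = 64.
Outer input = (K'⊕opad) ∥ H(inner) → 64 + 28 = 92 bytes.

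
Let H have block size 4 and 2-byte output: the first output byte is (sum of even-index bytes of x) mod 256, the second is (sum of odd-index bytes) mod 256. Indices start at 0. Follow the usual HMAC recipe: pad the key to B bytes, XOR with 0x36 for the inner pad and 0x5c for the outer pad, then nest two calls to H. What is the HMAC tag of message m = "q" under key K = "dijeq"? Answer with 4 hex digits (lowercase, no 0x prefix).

6f1c

Key "dijeq" = 64 69 6a 65 71 is 5 bytes > B = 4, so hash it first: H(key) = 3f ce, then zero-pad to 4 bytes: K' = 3f ce 00 00.
K' ⊕ ipad = 09 f8 36 36.  K' ⊕ opad = 63 92 5c 5c.
Inner input = (K'⊕ipad) ∥ m = 09 f8 36 36 ∥ 71.
Inner hash: even-index sum = 176 mod 256 = 176; odd-index sum = 302 mod 256 = 46 → b0 2e.
Outer input = (K'⊕opad) ∥ inner = 63 92 5c 5c ∥ b0 2e.
Outer hash (tag): even-index sum = 367 mod 256 = 111; odd-index sum = 284 mod 256 = 28 → 6f 1c.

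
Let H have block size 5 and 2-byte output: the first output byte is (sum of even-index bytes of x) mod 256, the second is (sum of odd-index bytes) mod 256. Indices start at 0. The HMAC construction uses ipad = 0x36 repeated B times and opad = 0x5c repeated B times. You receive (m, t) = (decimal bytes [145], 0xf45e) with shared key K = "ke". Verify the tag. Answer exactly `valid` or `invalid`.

Key "ke" = 6b 65 is 2 bytes ≤ B = 5; zero-pad to 5 bytes: K' = 6b 65 00 00 00.
K' ⊕ ipad = 5d 53 36 36 36; K' ⊕ opad = 37 39 5c 5c 5c.
Inner hash: even-index sum = 201 mod 256 = 201; odd-index sum = 282 mod 256 = 26 → c9 1a.
Outer hash (recomputed tag): even-index sum = 265 mod 256 = 9; odd-index sum = 350 mod 256 = 94 → 09 5e.
Recomputed tag = 095e; claimed = f45e → mismatch.

invalid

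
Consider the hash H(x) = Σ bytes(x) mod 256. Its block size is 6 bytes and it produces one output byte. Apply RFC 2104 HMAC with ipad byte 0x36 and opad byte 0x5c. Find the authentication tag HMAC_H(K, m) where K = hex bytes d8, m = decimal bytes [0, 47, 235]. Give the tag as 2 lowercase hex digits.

Key hex bytes d8 is 1 byte ≤ B = 6; zero-pad to 6 bytes: K' = d8 00 00 00 00 00.
K' ⊕ ipad = ee 36 36 36 36 36.  K' ⊕ opad = 84 5c 5c 5c 5c 5c.
Inner input = (K'⊕ipad) ∥ m = ee 36 36 36 36 36 ∥ 00 2f eb.
Inner hash: sum = 238+54+54+54+54+54+0+47+235 = 790; mod 256 = 22 → 16.
Outer input = (K'⊕opad) ∥ inner = 84 5c 5c 5c 5c 5c ∥ 16.
Outer hash (tag): sum = 132+92+92+92+92+92+22 = 614; mod 256 = 102 → 66.

66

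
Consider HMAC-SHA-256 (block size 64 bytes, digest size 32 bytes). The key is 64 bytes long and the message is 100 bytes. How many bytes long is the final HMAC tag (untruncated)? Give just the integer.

32

The tag is one SHA-256 digest: 32 bytes.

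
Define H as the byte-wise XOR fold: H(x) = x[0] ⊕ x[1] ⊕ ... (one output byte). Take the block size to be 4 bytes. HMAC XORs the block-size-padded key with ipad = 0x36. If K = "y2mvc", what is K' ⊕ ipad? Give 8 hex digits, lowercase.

Key "y2mvc" = 79 32 6d 76 63 is 5 bytes > B = 4, so hash it first: H(key) = 33, then zero-pad to 4 bytes: K' = 33 00 00 00.
XOR each byte with 0x36: 33⊕36=05, 00⊕36=36, 00⊕36=36, 00⊕36=36.

05363636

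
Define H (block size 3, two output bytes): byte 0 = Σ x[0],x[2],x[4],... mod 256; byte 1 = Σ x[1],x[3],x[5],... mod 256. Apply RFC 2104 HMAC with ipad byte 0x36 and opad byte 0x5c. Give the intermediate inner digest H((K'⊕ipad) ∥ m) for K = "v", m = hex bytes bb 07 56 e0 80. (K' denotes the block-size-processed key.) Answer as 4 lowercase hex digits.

5dc7

Key "v" = 76 is 1 byte ≤ B = 3; zero-pad to 3 bytes: K' = 76 00 00.
K' ⊕ ipad = 40 36 36.
Inner input = 40 36 36 ∥ bb 07 56 e0 80.
Inner hash: even-index sum = 349 mod 256 = 93; odd-index sum = 455 mod 256 = 199 → 5d c7.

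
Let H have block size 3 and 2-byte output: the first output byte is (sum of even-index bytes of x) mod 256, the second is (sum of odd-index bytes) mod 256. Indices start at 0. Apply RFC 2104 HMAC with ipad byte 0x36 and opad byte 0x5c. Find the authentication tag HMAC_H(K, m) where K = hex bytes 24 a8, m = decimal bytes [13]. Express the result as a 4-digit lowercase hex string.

7f3c

Key hex bytes 24 a8 is 2 bytes ≤ B = 3; zero-pad to 3 bytes: K' = 24 a8 00.
K' ⊕ ipad = 12 9e 36.  K' ⊕ opad = 78 f4 5c.
Inner input = (K'⊕ipad) ∥ m = 12 9e 36 ∥ 0d.
Inner hash: even-index sum = 72 mod 256 = 72; odd-index sum = 171 mod 256 = 171 → 48 ab.
Outer input = (K'⊕opad) ∥ inner = 78 f4 5c ∥ 48 ab.
Outer hash (tag): even-index sum = 383 mod 256 = 127; odd-index sum = 316 mod 256 = 60 → 7f 3c.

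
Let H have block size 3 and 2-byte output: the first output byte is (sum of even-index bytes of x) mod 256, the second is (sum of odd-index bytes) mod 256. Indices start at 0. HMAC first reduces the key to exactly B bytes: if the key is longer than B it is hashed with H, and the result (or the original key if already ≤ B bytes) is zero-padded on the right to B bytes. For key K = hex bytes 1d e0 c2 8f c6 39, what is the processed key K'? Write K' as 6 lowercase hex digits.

|K| = 6 > B = 3, so first hash the key.
H(K): even-index sum = 421 mod 256 = 165; odd-index sum = 424 mod 256 = 168 → a5 a8.
Zero-pad H(K) = a5 a8 to 3 bytes: K' = a5 a8 00.

a5a800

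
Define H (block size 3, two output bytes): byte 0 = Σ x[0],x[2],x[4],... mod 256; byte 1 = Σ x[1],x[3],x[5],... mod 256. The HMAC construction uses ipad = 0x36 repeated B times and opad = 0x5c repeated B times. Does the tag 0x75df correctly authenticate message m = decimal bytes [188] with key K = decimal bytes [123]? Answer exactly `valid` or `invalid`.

Key decimal bytes [123] = 7b is 1 byte ≤ B = 3; zero-pad to 3 bytes: K' = 7b 00 00.
K' ⊕ ipad = 4d 36 36; K' ⊕ opad = 27 5c 5c.
Inner hash: even-index sum = 131 mod 256 = 131; odd-index sum = 242 mod 256 = 242 → 83 f2.
Outer hash (recomputed tag): even-index sum = 373 mod 256 = 117; odd-index sum = 223 mod 256 = 223 → 75 df.
Recomputed tag = 75df; claimed = 75df → match.

valid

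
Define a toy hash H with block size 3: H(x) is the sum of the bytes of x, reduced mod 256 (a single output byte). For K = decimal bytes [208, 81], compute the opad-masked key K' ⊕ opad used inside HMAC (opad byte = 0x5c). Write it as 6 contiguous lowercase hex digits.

Key decimal bytes [208, 81] = d0 51 is 2 bytes ≤ B = 3; zero-pad to 3 bytes: K' = d0 51 00.
XOR each byte with 0x5c: d0⊕5c=8c, 51⊕5c=0d, 00⊕5c=5c.

8c0d5c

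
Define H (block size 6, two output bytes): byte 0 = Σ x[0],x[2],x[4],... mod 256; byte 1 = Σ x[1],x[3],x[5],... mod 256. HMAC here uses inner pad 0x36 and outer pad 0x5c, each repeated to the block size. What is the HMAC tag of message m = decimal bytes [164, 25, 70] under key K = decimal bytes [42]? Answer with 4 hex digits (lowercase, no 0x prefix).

Key decimal bytes [42] = 2a is 1 byte ≤ B = 6; zero-pad to 6 bytes: K' = 2a 00 00 00 00 00.
K' ⊕ ipad = 1c 36 36 36 36 36.  K' ⊕ opad = 76 5c 5c 5c 5c 5c.
Inner input = (K'⊕ipad) ∥ m = 1c 36 36 36 36 36 ∥ a4 19 46.
Inner hash: even-index sum = 370 mod 256 = 114; odd-index sum = 187 mod 256 = 187 → 72 bb.
Outer input = (K'⊕opad) ∥ inner = 76 5c 5c 5c 5c 5c ∥ 72 bb.
Outer hash (tag): even-index sum = 416 mod 256 = 160; odd-index sum = 463 mod 256 = 207 → a0 cf.

a0cf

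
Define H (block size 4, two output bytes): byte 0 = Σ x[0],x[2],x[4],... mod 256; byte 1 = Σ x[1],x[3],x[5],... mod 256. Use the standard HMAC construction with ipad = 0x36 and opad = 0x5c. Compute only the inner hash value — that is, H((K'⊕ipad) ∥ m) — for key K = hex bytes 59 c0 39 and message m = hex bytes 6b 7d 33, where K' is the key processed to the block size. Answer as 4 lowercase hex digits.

1ca9

Key hex bytes 59 c0 39 is 3 bytes ≤ B = 4; zero-pad to 4 bytes: K' = 59 c0 39 00.
K' ⊕ ipad = 6f f6 0f 36.
Inner input = 6f f6 0f 36 ∥ 6b 7d 33.
Inner hash: even-index sum = 284 mod 256 = 28; odd-index sum = 425 mod 256 = 169 → 1c a9.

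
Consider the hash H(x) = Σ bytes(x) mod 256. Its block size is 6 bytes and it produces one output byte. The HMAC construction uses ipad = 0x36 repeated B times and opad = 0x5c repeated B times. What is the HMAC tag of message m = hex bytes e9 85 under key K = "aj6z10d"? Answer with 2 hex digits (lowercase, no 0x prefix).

da

Key "aj6z10d" = 61 6a 36 7a 31 30 64 is 7 bytes > B = 6, so hash it first: H(key) = 40, then zero-pad to 6 bytes: K' = 40 00 00 00 00 00.
K' ⊕ ipad = 76 36 36 36 36 36.  K' ⊕ opad = 1c 5c 5c 5c 5c 5c.
Inner input = (K'⊕ipad) ∥ m = 76 36 36 36 36 36 ∥ e9 85.
Inner hash: sum = 118+54+54+54+54+54+233+133 = 754; mod 256 = 242 → f2.
Outer input = (K'⊕opad) ∥ inner = 1c 5c 5c 5c 5c 5c ∥ f2.
Outer hash (tag): sum = 28+92+92+92+92+92+242 = 730; mod 256 = 218 → da.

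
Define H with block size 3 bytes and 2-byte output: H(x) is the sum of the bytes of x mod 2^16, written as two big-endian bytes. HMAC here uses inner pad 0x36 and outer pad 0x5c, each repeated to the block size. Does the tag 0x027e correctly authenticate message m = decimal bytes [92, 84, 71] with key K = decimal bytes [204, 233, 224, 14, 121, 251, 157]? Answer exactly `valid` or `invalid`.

valid

Key decimal bytes [204, 233, 224, 14, 121, 251, 157] = cc e9 e0 0e 79 fb 9d is 7 bytes > B = 3, so hash it first: H(key) = 04 b4, then zero-pad to 3 bytes: K' = 04 b4 00.
K' ⊕ ipad = 32 82 36; K' ⊕ opad = 58 e8 5c.
Inner hash: sum = 50+130+54+92+84+71 = 481 → 01 e1.
Outer hash (recomputed tag): sum = 88+232+92+1+225 = 638 → 02 7e.
Recomputed tag = 027e; claimed = 027e → match.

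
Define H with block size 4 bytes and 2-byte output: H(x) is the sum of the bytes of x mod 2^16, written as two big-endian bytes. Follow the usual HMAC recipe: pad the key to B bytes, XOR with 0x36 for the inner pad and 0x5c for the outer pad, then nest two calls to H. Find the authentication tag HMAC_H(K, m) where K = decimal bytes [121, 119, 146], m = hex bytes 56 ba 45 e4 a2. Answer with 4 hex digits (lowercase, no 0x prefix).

01c3

Key decimal bytes [121, 119, 146] = 79 77 92 is 3 bytes ≤ B = 4; zero-pad to 4 bytes: K' = 79 77 92 00.
K' ⊕ ipad = 4f 41 a4 36.  K' ⊕ opad = 25 2b ce 5c.
Inner input = (K'⊕ipad) ∥ m = 4f 41 a4 36 ∥ 56 ba 45 e4 a2.
Inner hash: sum = 79+65+164+54+86+186+69+228+162 = 1093 → 04 45.
Outer input = (K'⊕opad) ∥ inner = 25 2b ce 5c ∥ 04 45.
Outer hash (tag): sum = 37+43+206+92+4+69 = 451 → 01 c3.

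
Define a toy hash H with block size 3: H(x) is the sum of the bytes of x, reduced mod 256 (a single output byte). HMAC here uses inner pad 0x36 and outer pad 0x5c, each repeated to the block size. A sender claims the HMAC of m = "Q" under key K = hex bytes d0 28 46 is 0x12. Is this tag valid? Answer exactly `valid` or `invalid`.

Key hex bytes d0 28 46 is exactly B = 3 bytes: K' = d0 28 46.
K' ⊕ ipad = e6 1e 70; K' ⊕ opad = 8c 74 1a.
Inner hash: sum = 230+30+112+81 = 453; mod 256 = 197 → c5.
Outer hash (recomputed tag): sum = 140+116+26+197 = 479; mod 256 = 223 → df.
Recomputed tag = df; claimed = 12 → mismatch.

invalid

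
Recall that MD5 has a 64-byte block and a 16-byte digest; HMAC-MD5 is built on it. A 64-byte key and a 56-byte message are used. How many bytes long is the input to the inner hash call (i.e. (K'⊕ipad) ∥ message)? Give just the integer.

Key is 64 ≤ 64 bytes, zero-padded: |K'| = 64.
Inner input = (K'⊕ipad) ∥ m → 64 + 56 = 120 bytes.

120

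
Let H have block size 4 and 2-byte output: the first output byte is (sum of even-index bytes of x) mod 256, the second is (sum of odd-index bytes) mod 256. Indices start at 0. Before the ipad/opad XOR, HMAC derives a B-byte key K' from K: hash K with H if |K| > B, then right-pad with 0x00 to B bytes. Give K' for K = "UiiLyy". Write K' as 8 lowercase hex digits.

|K| = 6 > B = 4, so first hash the key.
H(K): even-index sum = 311 mod 256 = 55; odd-index sum = 302 mod 256 = 46 → 37 2e.
Zero-pad H(K) = 37 2e to 4 bytes: K' = 37 2e 00 00.

372e0000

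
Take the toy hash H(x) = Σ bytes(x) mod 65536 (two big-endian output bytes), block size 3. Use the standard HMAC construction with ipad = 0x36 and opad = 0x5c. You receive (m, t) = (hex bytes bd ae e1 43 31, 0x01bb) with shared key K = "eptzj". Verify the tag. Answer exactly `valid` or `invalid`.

Key "eptzj" = 65 70 74 7a 6a is 5 bytes > B = 3, so hash it first: H(key) = 02 2d, then zero-pad to 3 bytes: K' = 02 2d 00.
K' ⊕ ipad = 34 1b 36; K' ⊕ opad = 5e 71 5c.
Inner hash: sum = 52+27+54+189+174+225+67+49 = 837 → 03 45.
Outer hash (recomputed tag): sum = 94+113+92+3+69 = 371 → 01 73.
Recomputed tag = 0173; claimed = 01bb → mismatch.

invalid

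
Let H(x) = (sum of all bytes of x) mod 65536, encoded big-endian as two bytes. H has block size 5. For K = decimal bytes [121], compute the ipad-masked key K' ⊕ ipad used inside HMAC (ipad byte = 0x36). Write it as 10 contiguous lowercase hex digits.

4f36363636

Key decimal bytes [121] = 79 is 1 byte ≤ B = 5; zero-pad to 5 bytes: K' = 79 00 00 00 00.
XOR each byte with 0x36: 79⊕36=4f, 00⊕36=36, 00⊕36=36, 00⊕36=36, 00⊕36=36.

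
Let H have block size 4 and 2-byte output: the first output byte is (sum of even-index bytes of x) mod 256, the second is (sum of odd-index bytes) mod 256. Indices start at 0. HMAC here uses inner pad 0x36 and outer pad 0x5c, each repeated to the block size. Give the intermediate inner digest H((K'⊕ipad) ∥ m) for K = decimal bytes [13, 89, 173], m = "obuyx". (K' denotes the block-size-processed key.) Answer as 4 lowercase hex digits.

Key decimal bytes [13, 89, 173] = 0d 59 ad is 3 bytes ≤ B = 4; zero-pad to 4 bytes: K' = 0d 59 ad 00.
K' ⊕ ipad = 3b 6f 9b 36.
Inner input = 3b 6f 9b 36 ∥ 6f 62 75 79 78.
Inner hash: even-index sum = 562 mod 256 = 50; odd-index sum = 384 mod 256 = 128 → 32 80.

3280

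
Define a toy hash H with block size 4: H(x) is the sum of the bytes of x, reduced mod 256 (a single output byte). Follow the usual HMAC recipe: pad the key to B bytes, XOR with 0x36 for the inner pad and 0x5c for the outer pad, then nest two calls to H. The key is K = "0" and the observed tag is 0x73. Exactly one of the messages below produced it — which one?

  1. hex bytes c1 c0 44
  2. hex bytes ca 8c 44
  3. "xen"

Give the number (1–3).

Key "0" = 30 is 1 byte ≤ B = 4; zero-pad to 4 bytes: K' = 30 00 00 00.
K' ⊕ ipad = 06 36 36 36; K' ⊕ opad = 6c 5c 5c 5c.
m1: inner = H(06 36 36 36 c1 c0 44) = 6d; tag = H(6c 5c 5c 5c 6d) = ed
m2: inner = H(06 36 36 36 ca 8c 44) = 42; tag = H(6c 5c 5c 5c 42) = c2
m3: inner = H(06 36 36 36 78 65 6e) = f3; tag = H(6c 5c 5c 5c f3) = 73 ← matches

3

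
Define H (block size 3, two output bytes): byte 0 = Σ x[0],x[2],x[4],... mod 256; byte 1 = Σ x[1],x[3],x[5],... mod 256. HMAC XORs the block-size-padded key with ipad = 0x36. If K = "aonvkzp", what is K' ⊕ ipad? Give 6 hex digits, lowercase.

Key "aonvkzp" = 61 6f 6e 76 6b 7a 70 is 7 bytes > B = 3, so hash it first: H(key) = aa 5f, then zero-pad to 3 bytes: K' = aa 5f 00.
XOR each byte with 0x36: aa⊕36=9c, 5f⊕36=69, 00⊕36=36.

9c6936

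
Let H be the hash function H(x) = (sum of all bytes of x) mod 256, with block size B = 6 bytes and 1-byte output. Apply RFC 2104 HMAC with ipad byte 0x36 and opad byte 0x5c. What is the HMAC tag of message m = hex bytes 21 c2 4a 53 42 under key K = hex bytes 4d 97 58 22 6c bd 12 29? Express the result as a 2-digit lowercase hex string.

2e

Key hex bytes 4d 97 58 22 6c bd 12 29 is 8 bytes > B = 6, so hash it first: H(key) = c2, then zero-pad to 6 bytes: K' = c2 00 00 00 00 00.
K' ⊕ ipad = f4 36 36 36 36 36.  K' ⊕ opad = 9e 5c 5c 5c 5c 5c.
Inner input = (K'⊕ipad) ∥ m = f4 36 36 36 36 36 ∥ 21 c2 4a 53 42.
Inner hash: sum = 244+54+54+54+54+54+33+194+74+83+66 = 964; mod 256 = 196 → c4.
Outer input = (K'⊕opad) ∥ inner = 9e 5c 5c 5c 5c 5c ∥ c4.
Outer hash (tag): sum = 158+92+92+92+92+92+196 = 814; mod 256 = 46 → 2e.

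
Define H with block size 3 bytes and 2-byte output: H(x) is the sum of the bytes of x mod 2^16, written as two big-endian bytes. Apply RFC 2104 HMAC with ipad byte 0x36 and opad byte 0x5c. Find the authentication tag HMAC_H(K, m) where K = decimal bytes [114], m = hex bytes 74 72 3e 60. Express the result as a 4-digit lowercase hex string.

Key decimal bytes [114] = 72 is 1 byte ≤ B = 3; zero-pad to 3 bytes: K' = 72 00 00.
K' ⊕ ipad = 44 36 36.  K' ⊕ opad = 2e 5c 5c.
Inner input = (K'⊕ipad) ∥ m = 44 36 36 ∥ 74 72 3e 60.
Inner hash: sum = 68+54+54+116+114+62+96 = 564 → 02 34.
Outer input = (K'⊕opad) ∥ inner = 2e 5c 5c ∥ 02 34.
Outer hash (tag): sum = 46+92+92+2+52 = 284 → 01 1c.

011c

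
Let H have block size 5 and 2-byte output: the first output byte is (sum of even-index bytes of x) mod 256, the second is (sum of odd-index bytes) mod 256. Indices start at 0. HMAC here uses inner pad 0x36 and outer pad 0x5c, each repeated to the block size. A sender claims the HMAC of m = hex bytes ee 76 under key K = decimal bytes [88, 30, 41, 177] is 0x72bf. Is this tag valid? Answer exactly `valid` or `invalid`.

invalid

Key decimal bytes [88, 30, 41, 177] = 58 1e 29 b1 is 4 bytes ≤ B = 5; zero-pad to 5 bytes: K' = 58 1e 29 b1 00.
K' ⊕ ipad = 6e 28 1f 87 36; K' ⊕ opad = 04 42 75 ed 5c.
Inner hash: even-index sum = 313 mod 256 = 57; odd-index sum = 413 mod 256 = 157 → 39 9d.
Outer hash (recomputed tag): even-index sum = 370 mod 256 = 114; odd-index sum = 360 mod 256 = 104 → 72 68.
Recomputed tag = 7268; claimed = 72bf → mismatch.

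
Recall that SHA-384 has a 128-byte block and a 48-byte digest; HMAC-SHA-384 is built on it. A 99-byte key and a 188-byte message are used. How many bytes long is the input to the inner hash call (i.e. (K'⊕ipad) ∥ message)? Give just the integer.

Key is 99 ≤ 128 bytes, zero-padded: |K'| = 128.
Inner input = (K'⊕ipad) ∥ m → 128 + 188 = 316 bytes.

316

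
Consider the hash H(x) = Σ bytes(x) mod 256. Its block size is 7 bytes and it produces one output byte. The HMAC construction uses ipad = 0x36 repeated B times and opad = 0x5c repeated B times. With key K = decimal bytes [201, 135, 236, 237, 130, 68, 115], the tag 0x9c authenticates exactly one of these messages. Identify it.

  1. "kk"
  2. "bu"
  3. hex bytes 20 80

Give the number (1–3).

Key decimal bytes [201, 135, 236, 237, 130, 68, 115] = c9 87 ec ed 82 44 73 is exactly B = 7 bytes: K' = c9 87 ec ed 82 44 73.
K' ⊕ ipad = ff b1 da db b4 72 45; K' ⊕ opad = 95 db b0 b1 de 18 2f.
m1: inner = H(ff b1 da db b4 72 45 6b 6b) = a6; tag = H(95 db b0 b1 de 18 2f a6) = 9c ← matches
m2: inner = H(ff b1 da db b4 72 45 62 75) = a7; tag = H(95 db b0 b1 de 18 2f a7) = 9d
m3: inner = H(ff b1 da db b4 72 45 20 80) = 70; tag = H(95 db b0 b1 de 18 2f 70) = 66

1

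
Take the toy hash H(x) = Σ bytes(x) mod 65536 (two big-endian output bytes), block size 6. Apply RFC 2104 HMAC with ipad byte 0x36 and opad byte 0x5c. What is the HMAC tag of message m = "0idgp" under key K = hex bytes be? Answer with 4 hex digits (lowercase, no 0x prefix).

Key hex bytes be is 1 byte ≤ B = 6; zero-pad to 6 bytes: K' = be 00 00 00 00 00.
K' ⊕ ipad = 88 36 36 36 36 36.  K' ⊕ opad = e2 5c 5c 5c 5c 5c.
Inner input = (K'⊕ipad) ∥ m = 88 36 36 36 36 36 ∥ 30 69 64 67 70.
Inner hash: sum = 136+54+54+54+54+54+48+105+100+103+112 = 874 → 03 6a.
Outer input = (K'⊕opad) ∥ inner = e2 5c 5c 5c 5c 5c ∥ 03 6a.
Outer hash (tag): sum = 226+92+92+92+92+92+3+106 = 795 → 03 1b.

031b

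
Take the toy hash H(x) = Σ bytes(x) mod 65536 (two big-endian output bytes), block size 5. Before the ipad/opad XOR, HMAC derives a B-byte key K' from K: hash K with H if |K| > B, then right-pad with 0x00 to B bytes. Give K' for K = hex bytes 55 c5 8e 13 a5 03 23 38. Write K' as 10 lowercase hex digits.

02be000000

|K| = 8 > B = 5, so first hash the key.
H(K): sum = 85+197+142+19+165+3+35+56 = 702 → 02 be.
Zero-pad H(K) = 02 be to 5 bytes: K' = 02 be 00 00 00.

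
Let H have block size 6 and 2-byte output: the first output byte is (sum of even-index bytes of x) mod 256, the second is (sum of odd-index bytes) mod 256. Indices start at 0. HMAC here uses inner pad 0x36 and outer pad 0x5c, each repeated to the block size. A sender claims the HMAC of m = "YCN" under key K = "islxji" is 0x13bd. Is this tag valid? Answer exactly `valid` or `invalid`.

invalid

Key "islxji" = 69 73 6c 78 6a 69 is exactly B = 6 bytes: K' = 69 73 6c 78 6a 69.
K' ⊕ ipad = 5f 45 5a 4e 5c 5f; K' ⊕ opad = 35 2f 30 24 36 35.
Inner hash: even-index sum = 444 mod 256 = 188; odd-index sum = 309 mod 256 = 53 → bc 35.
Outer hash (recomputed tag): even-index sum = 343 mod 256 = 87; odd-index sum = 189 mod 256 = 189 → 57 bd.
Recomputed tag = 57bd; claimed = 13bd → mismatch.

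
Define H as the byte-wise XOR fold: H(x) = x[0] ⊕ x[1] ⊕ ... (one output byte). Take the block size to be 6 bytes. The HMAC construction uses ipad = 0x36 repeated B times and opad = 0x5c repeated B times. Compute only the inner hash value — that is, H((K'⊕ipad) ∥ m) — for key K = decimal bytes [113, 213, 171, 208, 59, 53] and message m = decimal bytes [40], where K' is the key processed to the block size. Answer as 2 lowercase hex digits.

f9

Key decimal bytes [113, 213, 171, 208, 59, 53] = 71 d5 ab d0 3b 35 is exactly B = 6 bytes: K' = 71 d5 ab d0 3b 35.
K' ⊕ ipad = 47 e3 9d e6 0d 03.
Inner input = 47 e3 9d e6 0d 03 ∥ 28.
Inner hash: XOR 47⊕e3⊕9d⊕e6⊕0d⊕03⊕28 = f9.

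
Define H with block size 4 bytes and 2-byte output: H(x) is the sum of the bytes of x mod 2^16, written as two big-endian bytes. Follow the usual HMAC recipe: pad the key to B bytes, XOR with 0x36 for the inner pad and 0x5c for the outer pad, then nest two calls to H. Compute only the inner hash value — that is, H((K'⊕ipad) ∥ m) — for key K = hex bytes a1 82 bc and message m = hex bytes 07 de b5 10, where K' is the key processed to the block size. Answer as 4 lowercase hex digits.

Key hex bytes a1 82 bc is 3 bytes ≤ B = 4; zero-pad to 4 bytes: K' = a1 82 bc 00.
K' ⊕ ipad = 97 b4 8a 36.
Inner input = 97 b4 8a 36 ∥ 07 de b5 10.
Inner hash: sum = 151+180+138+54+7+222+181+16 = 949 → 03 b5.

03b5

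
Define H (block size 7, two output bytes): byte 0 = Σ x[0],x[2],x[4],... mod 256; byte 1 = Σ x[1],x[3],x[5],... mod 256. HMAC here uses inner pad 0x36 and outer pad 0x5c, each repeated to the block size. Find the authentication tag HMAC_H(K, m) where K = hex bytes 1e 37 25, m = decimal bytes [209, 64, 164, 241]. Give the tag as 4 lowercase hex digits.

55fb

Key hex bytes 1e 37 25 is 3 bytes ≤ B = 7; zero-pad to 7 bytes: K' = 1e 37 25 00 00 00 00.
K' ⊕ ipad = 28 01 13 36 36 36 36.  K' ⊕ opad = 42 6b 79 5c 5c 5c 5c.
Inner input = (K'⊕ipad) ∥ m = 28 01 13 36 36 36 36 ∥ d1 40 a4 f1.
Inner hash: even-index sum = 472 mod 256 = 216; odd-index sum = 482 mod 256 = 226 → d8 e2.
Outer input = (K'⊕opad) ∥ inner = 42 6b 79 5c 5c 5c 5c ∥ d8 e2.
Outer hash (tag): even-index sum = 597 mod 256 = 85; odd-index sum = 507 mod 256 = 251 → 55 fb.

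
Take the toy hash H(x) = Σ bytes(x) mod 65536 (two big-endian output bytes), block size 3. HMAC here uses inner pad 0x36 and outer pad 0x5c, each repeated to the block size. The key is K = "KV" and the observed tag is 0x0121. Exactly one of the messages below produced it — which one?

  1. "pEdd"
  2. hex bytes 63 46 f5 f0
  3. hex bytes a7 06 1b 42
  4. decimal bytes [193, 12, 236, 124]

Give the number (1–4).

Key "KV" = 4b 56 is 2 bytes ≤ B = 3; zero-pad to 3 bytes: K' = 4b 56 00.
K' ⊕ ipad = 7d 60 36; K' ⊕ opad = 17 0a 5c.
m1: inner = H(7d 60 36 70 45 64 64) = 02 90; tag = H(17 0a 5c 02 90) = 010f
m2: inner = H(7d 60 36 63 46 f5 f0) = 03 a1; tag = H(17 0a 5c 03 a1) = 0121 ← matches
m3: inner = H(7d 60 36 a7 06 1b 42) = 02 1d; tag = H(17 0a 5c 02 1d) = 009c
m4: inner = H(7d 60 36 c1 0c ec 7c) = 03 48; tag = H(17 0a 5c 03 48) = 00c8

2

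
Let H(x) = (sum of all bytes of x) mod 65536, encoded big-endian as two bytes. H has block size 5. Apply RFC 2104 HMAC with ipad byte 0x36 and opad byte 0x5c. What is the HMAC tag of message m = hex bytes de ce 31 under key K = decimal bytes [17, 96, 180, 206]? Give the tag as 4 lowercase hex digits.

Key decimal bytes [17, 96, 180, 206] = 11 60 b4 ce is 4 bytes ≤ B = 5; zero-pad to 5 bytes: K' = 11 60 b4 ce 00.
K' ⊕ ipad = 27 56 82 f8 36.  K' ⊕ opad = 4d 3c e8 92 5c.
Inner input = (K'⊕ipad) ∥ m = 27 56 82 f8 36 ∥ de ce 31.
Inner hash: sum = 39+86+130+248+54+222+206+49 = 1034 → 04 0a.
Outer input = (K'⊕opad) ∥ inner = 4d 3c e8 92 5c ∥ 04 0a.
Outer hash (tag): sum = 77+60+232+146+92+4+10 = 621 → 02 6d.

026d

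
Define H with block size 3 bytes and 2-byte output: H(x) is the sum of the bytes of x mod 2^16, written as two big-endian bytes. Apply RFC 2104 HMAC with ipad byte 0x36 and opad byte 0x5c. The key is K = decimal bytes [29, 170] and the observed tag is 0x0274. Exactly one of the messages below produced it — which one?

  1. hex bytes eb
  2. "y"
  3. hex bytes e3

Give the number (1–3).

Key decimal bytes [29, 170] = 1d aa is 2 bytes ≤ B = 3; zero-pad to 3 bytes: K' = 1d aa 00.
K' ⊕ ipad = 2b 9c 36; K' ⊕ opad = 41 f6 5c.
m1: inner = H(2b 9c 36 eb) = 01 e8; tag = H(41 f6 5c 01 e8) = 027c
m2: inner = H(2b 9c 36 79) = 01 76; tag = H(41 f6 5c 01 76) = 020a
m3: inner = H(2b 9c 36 e3) = 01 e0; tag = H(41 f6 5c 01 e0) = 0274 ← matches

3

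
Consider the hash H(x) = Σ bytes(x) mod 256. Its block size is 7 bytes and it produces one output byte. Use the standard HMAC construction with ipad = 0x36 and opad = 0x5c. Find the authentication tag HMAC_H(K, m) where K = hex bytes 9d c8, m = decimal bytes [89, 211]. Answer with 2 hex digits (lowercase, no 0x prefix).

Key hex bytes 9d c8 is 2 bytes ≤ B = 7; zero-pad to 7 bytes: K' = 9d c8 00 00 00 00 00.
K' ⊕ ipad = ab fe 36 36 36 36 36.  K' ⊕ opad = c1 94 5c 5c 5c 5c 5c.
Inner input = (K'⊕ipad) ∥ m = ab fe 36 36 36 36 36 ∥ 59 d3.
Inner hash: sum = 171+254+54+54+54+54+54+89+211 = 995; mod 256 = 227 → e3.
Outer input = (K'⊕opad) ∥ inner = c1 94 5c 5c 5c 5c 5c ∥ e3.
Outer hash (tag): sum = 193+148+92+92+92+92+92+227 = 1028; mod 256 = 4 → 04.

04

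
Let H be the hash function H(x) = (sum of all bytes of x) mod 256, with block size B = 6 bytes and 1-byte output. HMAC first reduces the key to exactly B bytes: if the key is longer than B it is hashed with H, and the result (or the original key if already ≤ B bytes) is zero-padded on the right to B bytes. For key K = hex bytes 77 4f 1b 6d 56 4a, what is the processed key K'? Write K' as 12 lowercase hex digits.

Key hex bytes 77 4f 1b 6d 56 4a is exactly B = 6 bytes: K' = 77 4f 1b 6d 56 4a.

774f1b6d564a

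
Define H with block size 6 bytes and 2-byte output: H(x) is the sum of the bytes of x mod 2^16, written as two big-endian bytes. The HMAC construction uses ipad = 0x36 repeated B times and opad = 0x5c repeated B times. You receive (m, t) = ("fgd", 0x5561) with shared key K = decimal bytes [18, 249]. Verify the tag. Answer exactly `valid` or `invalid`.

invalid

Key decimal bytes [18, 249] = 12 f9 is 2 bytes ≤ B = 6; zero-pad to 6 bytes: K' = 12 f9 00 00 00 00.
K' ⊕ ipad = 24 cf 36 36 36 36; K' ⊕ opad = 4e a5 5c 5c 5c 5c.
Inner hash: sum = 36+207+54+54+54+54+102+103+100 = 764 → 02 fc.
Outer hash (recomputed tag): sum = 78+165+92+92+92+92+2+252 = 865 → 03 61.
Recomputed tag = 0361; claimed = 5561 → mismatch.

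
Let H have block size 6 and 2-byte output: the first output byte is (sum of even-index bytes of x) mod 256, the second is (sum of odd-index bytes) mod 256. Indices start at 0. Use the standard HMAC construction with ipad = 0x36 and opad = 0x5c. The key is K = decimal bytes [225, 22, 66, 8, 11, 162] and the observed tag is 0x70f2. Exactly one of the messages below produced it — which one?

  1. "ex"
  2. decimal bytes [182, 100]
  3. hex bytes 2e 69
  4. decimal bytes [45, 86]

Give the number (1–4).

Key decimal bytes [225, 22, 66, 8, 11, 162] = e1 16 42 08 0b a2 is exactly B = 6 bytes: K' = e1 16 42 08 0b a2.
K' ⊕ ipad = d7 20 74 3e 3d 94; K' ⊕ opad = bd 4a 1e 54 57 fe.
m1: inner = H(d7 20 74 3e 3d 94 65 78) = ed 6a; tag = H(bd 4a 1e 54 57 fe ed 6a) = 1f06
m2: inner = H(d7 20 74 3e 3d 94 b6 64) = 3e 56; tag = H(bd 4a 1e 54 57 fe 3e 56) = 70f2 ← matches
m3: inner = H(d7 20 74 3e 3d 94 2e 69) = b6 5b; tag = H(bd 4a 1e 54 57 fe b6 5b) = e8f7
m4: inner = H(d7 20 74 3e 3d 94 2d 56) = b5 48; tag = H(bd 4a 1e 54 57 fe b5 48) = e7e4

2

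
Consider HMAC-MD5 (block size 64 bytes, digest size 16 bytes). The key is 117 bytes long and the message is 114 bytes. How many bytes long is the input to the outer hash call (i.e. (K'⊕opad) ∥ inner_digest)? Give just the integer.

Key is 117 > 64 bytes, so it is hashed to 16 bytes then zero-padded to 64: |K'| = 64.
Outer input = (K'⊕opad) ∥ H(inner) → 64 + 16 = 80 bytes.

80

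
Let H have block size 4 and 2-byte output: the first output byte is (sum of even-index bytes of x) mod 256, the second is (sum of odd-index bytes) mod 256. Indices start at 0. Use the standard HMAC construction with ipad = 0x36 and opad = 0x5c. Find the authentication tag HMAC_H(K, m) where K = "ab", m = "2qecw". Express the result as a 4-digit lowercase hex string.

Key "ab" = 61 62 is 2 bytes ≤ B = 4; zero-pad to 4 bytes: K' = 61 62 00 00.
K' ⊕ ipad = 57 54 36 36.  K' ⊕ opad = 3d 3e 5c 5c.
Inner input = (K'⊕ipad) ∥ m = 57 54 36 36 ∥ 32 71 65 63 77.
Inner hash: even-index sum = 411 mod 256 = 155; odd-index sum = 350 mod 256 = 94 → 9b 5e.
Outer input = (K'⊕opad) ∥ inner = 3d 3e 5c 5c ∥ 9b 5e.
Outer hash (tag): even-index sum = 308 mod 256 = 52; odd-index sum = 248 mod 256 = 248 → 34 f8.

34f8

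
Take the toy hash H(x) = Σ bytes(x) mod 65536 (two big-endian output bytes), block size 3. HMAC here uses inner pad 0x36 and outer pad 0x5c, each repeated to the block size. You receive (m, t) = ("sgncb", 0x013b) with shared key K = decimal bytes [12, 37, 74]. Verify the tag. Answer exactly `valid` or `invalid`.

Key decimal bytes [12, 37, 74] = 0c 25 4a is exactly B = 3 bytes: K' = 0c 25 4a.
K' ⊕ ipad = 3a 13 7c; K' ⊕ opad = 50 79 16.
Inner hash: sum = 58+19+124+115+103+110+99+98 = 726 → 02 d6.
Outer hash (recomputed tag): sum = 80+121+22+2+214 = 439 → 01 b7.
Recomputed tag = 01b7; claimed = 013b → mismatch.

invalid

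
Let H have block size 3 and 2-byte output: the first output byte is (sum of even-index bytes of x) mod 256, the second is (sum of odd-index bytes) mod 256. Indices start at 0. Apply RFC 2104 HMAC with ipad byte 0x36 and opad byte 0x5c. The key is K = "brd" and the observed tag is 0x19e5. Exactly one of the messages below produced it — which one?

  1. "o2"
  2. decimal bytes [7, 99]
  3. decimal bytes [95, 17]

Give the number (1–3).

Key "brd" = 62 72 64 is exactly B = 3 bytes: K' = 62 72 64.
K' ⊕ ipad = 54 44 52; K' ⊕ opad = 3e 2e 38.
m1: inner = H(54 44 52 6f 32) = d8 b3; tag = H(3e 2e 38 d8 b3) = 2906
m2: inner = H(54 44 52 07 63) = 09 4b; tag = H(3e 2e 38 09 4b) = c137
m3: inner = H(54 44 52 5f 11) = b7 a3; tag = H(3e 2e 38 b7 a3) = 19e5 ← matches

3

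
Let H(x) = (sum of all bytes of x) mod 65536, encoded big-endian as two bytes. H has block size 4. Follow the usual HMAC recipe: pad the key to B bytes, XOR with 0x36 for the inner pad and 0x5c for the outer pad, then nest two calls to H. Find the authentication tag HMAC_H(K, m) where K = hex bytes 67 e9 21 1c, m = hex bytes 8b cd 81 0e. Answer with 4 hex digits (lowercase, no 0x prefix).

0208

Key hex bytes 67 e9 21 1c is exactly B = 4 bytes: K' = 67 e9 21 1c.
K' ⊕ ipad = 51 df 17 2a.  K' ⊕ opad = 3b b5 7d 40.
Inner input = (K'⊕ipad) ∥ m = 51 df 17 2a ∥ 8b cd 81 0e.
Inner hash: sum = 81+223+23+42+139+205+129+14 = 856 → 03 58.
Outer input = (K'⊕opad) ∥ inner = 3b b5 7d 40 ∥ 03 58.
Outer hash (tag): sum = 59+181+125+64+3+88 = 520 → 02 08.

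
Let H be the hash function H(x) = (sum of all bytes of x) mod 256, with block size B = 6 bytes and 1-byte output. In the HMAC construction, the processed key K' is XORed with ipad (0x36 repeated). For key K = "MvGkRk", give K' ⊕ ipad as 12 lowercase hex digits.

Key "MvGkRk" = 4d 76 47 6b 52 6b is exactly B = 6 bytes: K' = 4d 76 47 6b 52 6b.
XOR each byte with 0x36: 4d⊕36=7b, 76⊕36=40, 47⊕36=71, 6b⊕36=5d, 52⊕36=64, 6b⊕36=5d.

7b40715d645d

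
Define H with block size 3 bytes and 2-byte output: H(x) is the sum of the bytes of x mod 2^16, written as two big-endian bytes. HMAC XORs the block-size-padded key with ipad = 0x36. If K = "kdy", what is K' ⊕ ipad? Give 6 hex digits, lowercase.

Key "kdy" = 6b 64 79 is exactly B = 3 bytes: K' = 6b 64 79.
XOR each byte with 0x36: 6b⊕36=5d, 64⊕36=52, 79⊕36=4f.

5d524f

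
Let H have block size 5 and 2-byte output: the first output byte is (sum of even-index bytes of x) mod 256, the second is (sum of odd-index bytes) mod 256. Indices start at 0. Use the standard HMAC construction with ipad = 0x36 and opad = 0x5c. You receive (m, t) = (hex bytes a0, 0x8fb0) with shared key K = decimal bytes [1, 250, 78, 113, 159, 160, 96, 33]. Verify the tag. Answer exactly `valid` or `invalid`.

invalid

Key decimal bytes [1, 250, 78, 113, 159, 160, 96, 33] = 01 fa 4e 71 9f a0 60 21 is 8 bytes > B = 5, so hash it first: H(key) = 4e 2c, then zero-pad to 5 bytes: K' = 4e 2c 00 00 00.
K' ⊕ ipad = 78 1a 36 36 36; K' ⊕ opad = 12 70 5c 5c 5c.
Inner hash: even-index sum = 228 mod 256 = 228; odd-index sum = 240 mod 256 = 240 → e4 f0.
Outer hash (recomputed tag): even-index sum = 442 mod 256 = 186; odd-index sum = 432 mod 256 = 176 → ba b0.
Recomputed tag = bab0; claimed = 8fb0 → mismatch.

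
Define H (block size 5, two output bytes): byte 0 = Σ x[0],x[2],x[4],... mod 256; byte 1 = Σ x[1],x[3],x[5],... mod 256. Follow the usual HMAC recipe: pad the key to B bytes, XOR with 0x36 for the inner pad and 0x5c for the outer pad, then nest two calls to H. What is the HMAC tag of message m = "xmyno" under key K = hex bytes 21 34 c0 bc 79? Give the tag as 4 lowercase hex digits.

Key hex bytes 21 34 c0 bc 79 is exactly B = 5 bytes: K' = 21 34 c0 bc 79.
K' ⊕ ipad = 17 02 f6 8a 4f.  K' ⊕ opad = 7d 68 9c e0 25.
Inner input = (K'⊕ipad) ∥ m = 17 02 f6 8a 4f ∥ 78 6d 79 6e 6f.
Inner hash: even-index sum = 567 mod 256 = 55; odd-index sum = 492 mod 256 = 236 → 37 ec.
Outer input = (K'⊕opad) ∥ inner = 7d 68 9c e0 25 ∥ 37 ec.
Outer hash (tag): even-index sum = 554 mod 256 = 42; odd-index sum = 383 mod 256 = 127 → 2a 7f.

2a7f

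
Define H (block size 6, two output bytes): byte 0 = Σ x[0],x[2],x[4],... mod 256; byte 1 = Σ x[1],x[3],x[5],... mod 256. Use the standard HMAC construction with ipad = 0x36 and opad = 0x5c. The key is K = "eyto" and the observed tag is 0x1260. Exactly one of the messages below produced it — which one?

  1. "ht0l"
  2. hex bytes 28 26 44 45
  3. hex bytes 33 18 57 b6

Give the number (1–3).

3

Key "eyto" = 65 79 74 6f is 4 bytes ≤ B = 6; zero-pad to 6 bytes: K' = 65 79 74 6f 00 00.
K' ⊕ ipad = 53 4f 42 59 36 36; K' ⊕ opad = 39 25 28 33 5c 5c.
m1: inner = H(53 4f 42 59 36 36 68 74 30 6c) = 63 be; tag = H(39 25 28 33 5c 5c 63 be) = 2072
m2: inner = H(53 4f 42 59 36 36 28 26 44 45) = 37 49; tag = H(39 25 28 33 5c 5c 37 49) = f4fd
m3: inner = H(53 4f 42 59 36 36 33 18 57 b6) = 55 ac; tag = H(39 25 28 33 5c 5c 55 ac) = 1260 ← matches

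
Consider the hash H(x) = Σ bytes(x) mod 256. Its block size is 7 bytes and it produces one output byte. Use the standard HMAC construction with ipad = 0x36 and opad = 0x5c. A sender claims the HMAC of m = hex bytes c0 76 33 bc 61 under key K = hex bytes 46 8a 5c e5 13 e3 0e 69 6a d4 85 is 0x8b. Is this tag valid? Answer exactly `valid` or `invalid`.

invalid

Key hex bytes 46 8a 5c e5 13 e3 0e 69 6a d4 85 is 11 bytes > B = 7, so hash it first: H(key) = 41, then zero-pad to 7 bytes: K' = 41 00 00 00 00 00 00.
K' ⊕ ipad = 77 36 36 36 36 36 36; K' ⊕ opad = 1d 5c 5c 5c 5c 5c 5c.
Inner hash: sum = 119+54+54+54+54+54+54+192+118+51+188+97 = 1089; mod 256 = 65 → 41.
Outer hash (recomputed tag): sum = 29+92+92+92+92+92+92+65 = 646; mod 256 = 134 → 86.
Recomputed tag = 86; claimed = 8b → mismatch.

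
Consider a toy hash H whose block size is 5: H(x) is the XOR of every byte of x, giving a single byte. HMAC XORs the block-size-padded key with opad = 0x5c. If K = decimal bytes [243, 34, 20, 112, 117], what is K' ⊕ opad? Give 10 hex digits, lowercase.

af7e482c29

Key decimal bytes [243, 34, 20, 112, 117] = f3 22 14 70 75 is exactly B = 5 bytes: K' = f3 22 14 70 75.
XOR each byte with 0x5c: f3⊕5c=af, 22⊕5c=7e, 14⊕5c=48, 70⊕5c=2c, 75⊕5c=29.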